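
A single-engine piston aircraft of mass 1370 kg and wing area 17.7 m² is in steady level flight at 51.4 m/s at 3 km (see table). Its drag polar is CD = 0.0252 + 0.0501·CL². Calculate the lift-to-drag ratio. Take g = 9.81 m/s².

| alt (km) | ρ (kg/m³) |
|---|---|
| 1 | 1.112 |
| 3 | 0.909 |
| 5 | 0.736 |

L/D = 14

At 3 km, from the table: ρ = 0.909 kg/m³.
In steady level flight, lift balances weight: W = mg = 1370 × 9.81 = 13440 N.
Dynamic pressure q = 0.5 × 0.909 × 51.4² = 1201 Pa.
CL = W/(q·S) = 13440 / (1201 × 17.7) = 0.6323.
CD = 0.0252 + 0.0501 × 0.6323² = 0.04523.
L/D = CL/CD = 0.6323 / 0.04523 = 14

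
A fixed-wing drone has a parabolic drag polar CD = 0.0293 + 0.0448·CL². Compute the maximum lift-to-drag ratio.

(L/D)max = 13.8

For CD = CD0 + K·CL², (L/D)max occurs at CL* = √(CD0/K) and equals 1/(2√(K·CD0)).
(L/D)max = 1/(2√(0.0448 × 0.0293)) = 1/(2 × 0.03623) = 13.8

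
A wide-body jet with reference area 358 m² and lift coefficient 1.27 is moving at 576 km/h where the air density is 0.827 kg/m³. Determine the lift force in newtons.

Convert speed: v = 576 km/h ÷ 3.6 = 160 m/s.
L = ½ρv²S·CL = ½ × 0.827 × 160² × 358 × 1.27 = 4.81×10^6 N ≈ 4810 kN

L = 4.81×10^6 N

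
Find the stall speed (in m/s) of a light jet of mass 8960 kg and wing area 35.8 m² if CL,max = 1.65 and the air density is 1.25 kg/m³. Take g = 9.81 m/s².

Stall occurs when L = W at CL,max. W = mg = 8960 × 9.81 = 87900 N.
From L = ½ρV²S·CL,max = W: V_stall = √(2W/(ρSCL,max)) = √(2·87900/(1.25·35.8·1.65))
V_stall = √2381 = 48.8 m/s

V_stall = 48.8 m/s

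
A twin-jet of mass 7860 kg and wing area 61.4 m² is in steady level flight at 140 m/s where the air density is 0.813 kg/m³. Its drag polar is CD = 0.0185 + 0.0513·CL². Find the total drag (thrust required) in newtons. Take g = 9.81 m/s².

D = 9670 N

Level flight ⇒ L = W = m·g = 7860 × 9.81 = 77107 N.
q = ½ρv² = ½ × 0.813 × 140² = 7967 Pa.
CL = W/(q·S) = 77107 / (7967 × 61.4) = 0.1576.
CD = 0.0185 + 0.0513 × 0.1576² = 0.01977.
D = q·S·CD = 7967 × 61.4 × 0.01977 = 9674 N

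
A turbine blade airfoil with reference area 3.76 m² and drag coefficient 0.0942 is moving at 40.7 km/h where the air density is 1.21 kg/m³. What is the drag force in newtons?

Convert speed: v = 40.7 km/h ÷ 3.6 = 11.31 m/s.
D = ½ρv²S·CD = ½ × 1.21 × 11.31² × 3.76 × 0.0942 = 27.4 N

D = 27.4 N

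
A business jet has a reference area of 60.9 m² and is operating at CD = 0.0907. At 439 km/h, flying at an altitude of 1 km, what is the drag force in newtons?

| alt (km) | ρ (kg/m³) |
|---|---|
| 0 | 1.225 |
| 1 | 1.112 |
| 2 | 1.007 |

D = 45700 N

At 1 km, from the table: ρ = 1.112 kg/m³.
Convert speed: v = 439 km/h ÷ 3.6 = 121.9 m/s.
D = ½ρv²S·CD = ½ × 1.112 × 121.9² × 60.9 × 0.0907 = 45700 N ≈ 45.7 kN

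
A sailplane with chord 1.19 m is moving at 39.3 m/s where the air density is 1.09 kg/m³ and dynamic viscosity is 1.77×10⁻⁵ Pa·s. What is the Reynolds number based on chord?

Re = 2.88×10^6

Re = ρ·v·c/μ = 1.09 × 39.3 × 1.19 / (1.77×10⁻⁵) = 2.88×10^6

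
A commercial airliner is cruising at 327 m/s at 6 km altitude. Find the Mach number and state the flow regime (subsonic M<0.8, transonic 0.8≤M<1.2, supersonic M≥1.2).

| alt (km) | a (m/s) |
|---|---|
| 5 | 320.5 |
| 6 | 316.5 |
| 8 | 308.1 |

At 6 km, from the table: a = 316.5 m/s.
M = v/a = 327 / 316.5 = 1.03
M = 1.03 → transonic.

M = 1.03 (transonic)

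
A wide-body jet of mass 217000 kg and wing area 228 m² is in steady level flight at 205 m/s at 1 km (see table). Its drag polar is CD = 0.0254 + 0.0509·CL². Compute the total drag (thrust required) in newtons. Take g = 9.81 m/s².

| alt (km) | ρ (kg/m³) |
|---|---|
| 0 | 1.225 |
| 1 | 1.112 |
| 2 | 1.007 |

D = 1.79×10^5 N

At 1 km, from the table: ρ = 1.112 kg/m³.
In steady level flight, lift balances weight: W = mg = 217000 × 9.81 = 2.1288×10^6 N.
q = ½ρv² = ½ × 1.112 × 205² = 23370 Pa.
CL = 2W/(ρv²S) = 2×2.1288×10^6/(1.112×205²×228) = 0.3996.
CD = 0.0254 + 0.0509 × 0.3996² = 0.03353.
D = q·S·CD = 23370 × 228 × 0.03353 = 1.786×10^5 N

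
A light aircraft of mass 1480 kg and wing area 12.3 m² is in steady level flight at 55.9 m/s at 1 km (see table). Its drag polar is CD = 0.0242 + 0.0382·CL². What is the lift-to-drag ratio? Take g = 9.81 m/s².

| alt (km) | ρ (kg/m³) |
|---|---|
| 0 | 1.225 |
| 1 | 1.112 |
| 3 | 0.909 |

L/D = 16.2

At 1 km, from the table: ρ = 1.112 kg/m³.
Weight W = mg = 1480 × 9.81 = 14519 N; in level flight L = W.
Dynamic pressure q = 0.5 × 1.112 × 55.9² = 1737 Pa.
CL = 2W/(ρv²S) = 2×14519/(1.112×55.9²×12.3) = 0.6794.
CD = 0.0242 + 0.0382 × 0.6794² = 0.04183.
L/D = CL/CD = 0.6794 / 0.04183 = 16.2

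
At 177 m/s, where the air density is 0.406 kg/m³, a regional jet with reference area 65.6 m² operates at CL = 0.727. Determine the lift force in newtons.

L = 3.03×10^5 N

L = ½ρv²S·CL = ½ × 0.406 × 177² × 65.6 × 0.727 = 3.03×10^5 N ≈ 303 kN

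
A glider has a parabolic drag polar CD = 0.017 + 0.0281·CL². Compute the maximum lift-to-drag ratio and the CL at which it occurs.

(L/D)max = 22.9, at CL = 0.778

For CD = CD0 + K·CL², (L/D)max occurs at CL* = √(CD0/K) and equals 1/(2√(K·CD0)).
(L/D)max = 1/(2√(0.0281 × 0.017)) = 1/(2 × 0.02186) = 22.9
CL* = √(0.017/0.0281) = 0.778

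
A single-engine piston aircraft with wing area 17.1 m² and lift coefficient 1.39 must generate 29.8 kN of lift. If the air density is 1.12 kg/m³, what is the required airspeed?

v = 47.3 m/s

L = ½ρv²S·CL ⇒ v = √(2L/(ρ·S·CL))
v = √(2 × 29800 / (1.12 × 17.1 × 1.39)) = √2239 = 47.3 m/s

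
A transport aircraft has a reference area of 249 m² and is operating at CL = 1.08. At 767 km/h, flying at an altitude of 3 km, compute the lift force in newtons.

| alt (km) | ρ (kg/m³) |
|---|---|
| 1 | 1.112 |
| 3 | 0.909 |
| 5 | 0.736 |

At 3 km, from the table: ρ = 0.909 kg/m³.
Convert speed: v = 767 km/h ÷ 3.6 = 213.1 m/s.
Dynamic pressure q = ½ρv² = ½ × 0.909 × 213.1² = 20630 Pa.
L = q·S·CL = 20630 × 249 × 1.08 = 5.55×10^6 N ≈ 5550 kN

L = 5.55×10^6 N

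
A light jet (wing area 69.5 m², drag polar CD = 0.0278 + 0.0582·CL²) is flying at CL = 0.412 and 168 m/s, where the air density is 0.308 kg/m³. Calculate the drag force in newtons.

CD = 0.0278 + 0.0582 × 0.412² = 0.03768
D = ½ρv²S·CD = ½ × 0.308 × 168² × 69.5 × 0.03768 = 11400 N

D = 11400 N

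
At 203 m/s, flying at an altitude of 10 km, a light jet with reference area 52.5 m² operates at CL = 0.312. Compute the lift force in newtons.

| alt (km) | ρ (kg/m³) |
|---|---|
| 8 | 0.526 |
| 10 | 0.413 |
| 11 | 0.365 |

L = 1.39×10^5 N

At 10 km, from the table: ρ = 0.413 kg/m³.
Dynamic pressure q = ½ρv² = ½ × 0.413 × 203² = 8510 Pa.
L = q·S·CL = 8510 × 52.5 × 0.312 = 1.39×10^5 N ≈ 139 kN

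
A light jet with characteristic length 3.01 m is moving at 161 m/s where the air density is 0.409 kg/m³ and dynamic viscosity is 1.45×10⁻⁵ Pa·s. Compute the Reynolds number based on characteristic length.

Re = 1.37×10^7

Re = ρ·v·c/μ = 0.409 × 161 × 3.01 / (1.45×10⁻⁵) = 1.37×10^7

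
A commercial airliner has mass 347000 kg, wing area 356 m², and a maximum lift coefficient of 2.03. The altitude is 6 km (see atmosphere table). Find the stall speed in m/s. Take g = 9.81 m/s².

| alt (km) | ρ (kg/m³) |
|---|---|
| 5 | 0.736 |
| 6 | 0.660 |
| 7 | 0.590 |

At 6 km, from the table: ρ = 0.660 kg/m³.
Weight W = mg = 347000 × 9.81 = 3.404×10^6 N.
From L = ½ρV²S·CL,max = W: V_stall = √(2W/(ρSCL,max)) = √(2·3.404×10^6/(0.66·356·2.03))
V_stall = √14270 = 119 m/s

V_stall = 119 m/s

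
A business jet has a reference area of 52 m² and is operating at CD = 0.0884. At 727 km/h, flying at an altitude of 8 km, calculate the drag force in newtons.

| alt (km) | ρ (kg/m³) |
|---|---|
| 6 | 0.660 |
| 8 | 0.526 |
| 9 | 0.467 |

D = 49300 N

At 8 km, from the table: ρ = 0.526 kg/m³.
Convert speed: v = 727 km/h ÷ 3.6 = 201.9 m/s.
D = ½ρv²S·CD = ½ × 0.526 × 201.9² × 52 × 0.0884 = 49300 N ≈ 49.3 kN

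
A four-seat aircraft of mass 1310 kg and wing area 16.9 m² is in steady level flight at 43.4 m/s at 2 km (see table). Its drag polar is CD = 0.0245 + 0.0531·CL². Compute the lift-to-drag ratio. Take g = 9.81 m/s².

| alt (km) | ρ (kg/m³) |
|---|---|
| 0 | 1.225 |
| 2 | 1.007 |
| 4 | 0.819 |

At 2 km, from the table: ρ = 1.007 kg/m³.
Level flight ⇒ L = W = m·g = 1310 × 9.81 = 12851 N.
q = ½ρv² = ½ × 1.007 × 43.4² = 948.4 Pa.
CL = 2W/(ρv²S) = 2×12851/(1.007×43.4²×16.9) = 0.8018.
CD = 0.0245 + 0.0531 × 0.8018² = 0.05864.
L/D = CL/CD = 0.8018 / 0.05864 = 13.7

L/D = 13.7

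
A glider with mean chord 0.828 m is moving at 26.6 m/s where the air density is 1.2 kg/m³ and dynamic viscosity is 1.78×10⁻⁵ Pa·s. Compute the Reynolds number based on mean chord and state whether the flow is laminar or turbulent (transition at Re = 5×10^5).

Re = ρ·v·c/μ = 1.2 × 26.6 × 0.828 / (1.78×10⁻⁵) = 1.48×10^6
Since 1.48×10^6 > 5×10^5, the flow is turbulent.

Re = 1.48×10^6 (turbulent)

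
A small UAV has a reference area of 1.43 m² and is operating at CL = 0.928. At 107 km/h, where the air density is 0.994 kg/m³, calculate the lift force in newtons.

L = 583 N

Convert speed: v = 107 km/h ÷ 3.6 = 29.72 m/s.
L = ½ρv²S·CL = ½ × 0.994 × 29.72² × 1.43 × 0.928 = 583 N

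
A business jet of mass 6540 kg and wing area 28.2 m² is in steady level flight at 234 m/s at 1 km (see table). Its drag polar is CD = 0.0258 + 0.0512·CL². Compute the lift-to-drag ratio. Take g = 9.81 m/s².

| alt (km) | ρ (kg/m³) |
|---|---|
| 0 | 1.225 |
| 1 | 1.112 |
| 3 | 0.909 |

L/D = 2.86

At 1 km, from the table: ρ = 1.112 kg/m³.
Level flight ⇒ L = W = m·g = 6540 × 9.81 = 64157 N.
Dynamic pressure q = 0.5 × 1.112 × 234² = 30440 Pa.
CL = 2W/(ρv²S) = 2×64157/(1.112×234²×28.2) = 0.07473.
CD = 0.0258 + 0.0512 × 0.07473² = 0.02609.
L/D = CL/CD = 0.07473 / 0.02609 = 2.86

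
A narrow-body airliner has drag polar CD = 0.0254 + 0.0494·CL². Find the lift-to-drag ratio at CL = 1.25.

L/D = 12.2

CD = 0.0254 + 0.0494 × 1.25² = 0.1026
L/D = CL/CD = 1.25 / 0.1026 = 12.2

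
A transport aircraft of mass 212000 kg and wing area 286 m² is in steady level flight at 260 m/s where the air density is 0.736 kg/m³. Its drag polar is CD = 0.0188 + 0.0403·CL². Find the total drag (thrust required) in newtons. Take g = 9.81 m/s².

Level flight ⇒ L = W = m·g = 212000 × 9.81 = 2.0797×10^6 N.
q = ½ρv² = ½ × 0.736 × 260² = 24880 Pa.
CL = 2W/(ρv²S) = 2×2.0797×10^6/(0.736×260²×286) = 0.2923.
CD = 0.0188 + 0.0403 × 0.2923² = 0.02224.
D = q·S·CD = 24880 × 286 × 0.02224 = 1.583×10^5 N

D = 1.58×10^5 N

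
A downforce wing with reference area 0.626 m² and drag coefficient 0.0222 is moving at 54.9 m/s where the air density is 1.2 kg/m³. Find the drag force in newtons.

D = 25.1 N

Dynamic pressure q = ½ρv² = ½ × 1.2 × 54.9² = 1808 Pa.
D = q·S·CD = 1808 × 0.626 × 0.0222 = 25.1 N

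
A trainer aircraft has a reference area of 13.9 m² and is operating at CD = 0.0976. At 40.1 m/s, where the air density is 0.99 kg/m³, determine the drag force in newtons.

D = ½ρv²S·CD = ½ × 0.99 × 40.1² × 13.9 × 0.0976 = 1080 N

D = 1080 N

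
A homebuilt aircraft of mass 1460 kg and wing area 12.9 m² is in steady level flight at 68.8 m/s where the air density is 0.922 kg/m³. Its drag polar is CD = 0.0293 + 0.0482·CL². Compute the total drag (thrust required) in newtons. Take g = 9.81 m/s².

D = 1180 N

Level flight ⇒ L = W = m·g = 1460 × 9.81 = 14323 N.
q = ½ρv² = ½ × 0.922 × 68.8² = 2182 Pa.
CL = 2W/(ρv²S) = 2×14323/(0.922×68.8²×12.9) = 0.5088.
CD = 0.0293 + 0.0482 × 0.5088² = 0.04178.
D = q·S·CD = 2182 × 12.9 × 0.04178 = 1176 N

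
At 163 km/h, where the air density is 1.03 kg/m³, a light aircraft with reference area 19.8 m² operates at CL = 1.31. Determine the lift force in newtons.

L = 27400 N

Convert speed: v = 163 km/h ÷ 3.6 = 45.28 m/s.
L = ½ρv²S·CL = ½ × 1.03 × 45.28² × 19.8 × 1.31 = 27400 N ≈ 27.4 kN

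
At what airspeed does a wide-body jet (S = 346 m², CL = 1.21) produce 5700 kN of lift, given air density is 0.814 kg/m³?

v = 183 m/s

L = ½ρv²S·CL ⇒ v = √(2L/(ρ·S·CL))
v = √(2 × 5.7×10^6 / (0.814 × 346 × 1.21)) = √33450 = 183 m/s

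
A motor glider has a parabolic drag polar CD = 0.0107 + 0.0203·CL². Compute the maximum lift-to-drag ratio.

(L/D)max = 33.9

For CD = CD0 + K·CL², (L/D)max occurs at CL* = √(CD0/K) and equals 1/(2√(K·CD0)).
(L/D)max = 1/(2√(0.0203 × 0.0107)) = 1/(2 × 0.01474) = 33.9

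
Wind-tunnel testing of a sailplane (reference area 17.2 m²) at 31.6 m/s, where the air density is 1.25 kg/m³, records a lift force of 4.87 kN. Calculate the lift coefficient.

CL = 0.454

From L = ½ρv²S·CL, rearranging gives CL = 2L/(ρv²S).
CL = 2 × 4870 / (1.25 × 31.6² × 17.2) = 0.454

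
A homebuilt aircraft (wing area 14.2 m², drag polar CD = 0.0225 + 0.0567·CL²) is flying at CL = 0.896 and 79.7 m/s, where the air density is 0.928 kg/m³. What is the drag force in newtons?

CD = 0.0225 + 0.0567 × 0.896² = 0.06802
D = ½ρv²S·CD = ½ × 0.928 × 79.7² × 14.2 × 0.06802 = 2850 N

D = 2850 N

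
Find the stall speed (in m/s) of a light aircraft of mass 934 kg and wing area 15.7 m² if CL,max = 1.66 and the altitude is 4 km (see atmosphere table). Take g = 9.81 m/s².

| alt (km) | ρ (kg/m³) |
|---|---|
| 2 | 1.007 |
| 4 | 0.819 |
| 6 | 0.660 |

At 4 km, from the table: ρ = 0.819 kg/m³.
At stall, lift equals weight: L = W = m·g = 934 × 9.81 = 9163 N.
V_stall = √(2W/(ρ·S·CL,max)) = √(2 × 9163 / (0.819 × 15.7 × 1.66))
V_stall = √858.5 = 29.3 m/s

V_stall = 29.3 m/s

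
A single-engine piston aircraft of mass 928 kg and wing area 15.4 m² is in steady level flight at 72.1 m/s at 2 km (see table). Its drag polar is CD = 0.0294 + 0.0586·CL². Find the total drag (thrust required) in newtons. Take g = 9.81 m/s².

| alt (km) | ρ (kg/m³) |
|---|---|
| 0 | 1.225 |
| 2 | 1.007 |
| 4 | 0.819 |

D = 1310 N

At 2 km, from the table: ρ = 1.007 kg/m³.
Weight W = mg = 928 × 9.81 = 9103.7 N; in level flight L = W.
q = ½ρv² = ½ × 1.007 × 72.1² = 2617 Pa.
CL = 2W/(ρv²S) = 2×9103.7/(1.007×72.1²×15.4) = 0.2259.
CD = 0.0294 + 0.0586 × 0.2259² = 0.03239.
D = q·S·CD = 2617 × 15.4 × 0.03239 = 1306 N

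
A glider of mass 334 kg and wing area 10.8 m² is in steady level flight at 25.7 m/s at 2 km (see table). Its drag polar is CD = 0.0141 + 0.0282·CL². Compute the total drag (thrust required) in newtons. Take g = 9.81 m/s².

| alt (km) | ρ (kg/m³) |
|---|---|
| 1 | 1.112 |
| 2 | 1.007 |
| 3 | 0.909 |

D = 135 N

At 2 km, from the table: ρ = 1.007 kg/m³.
Level flight ⇒ L = W = m·g = 334 × 9.81 = 3276.5 N.
Dynamic pressure q = 0.5 × 1.007 × 25.7² = 332.6 Pa.
CL = W/(q·S) = 3276.5 / (332.6 × 10.8) = 0.9123.
CD = 0.0141 + 0.0282 × 0.9123² = 0.03757.
D = q·S·CD = 332.6 × 10.8 × 0.03757 = 134.9 N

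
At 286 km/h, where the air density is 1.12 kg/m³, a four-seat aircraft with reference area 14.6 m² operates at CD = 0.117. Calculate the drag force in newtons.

Convert speed: v = 286 km/h ÷ 3.6 = 79.44 m/s.
Dynamic pressure q = ½ρv² = ½ × 1.12 × 79.44² = 3534 Pa.
D = q·S·CD = 3534 × 14.6 × 0.117 = 6040 N ≈ 6.04 kN

D = 6040 N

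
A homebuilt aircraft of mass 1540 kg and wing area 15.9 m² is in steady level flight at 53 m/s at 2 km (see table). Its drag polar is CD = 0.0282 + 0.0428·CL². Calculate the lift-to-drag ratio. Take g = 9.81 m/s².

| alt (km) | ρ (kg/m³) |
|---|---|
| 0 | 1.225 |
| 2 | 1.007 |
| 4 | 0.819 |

L/D = 14.1

At 2 km, from the table: ρ = 1.007 kg/m³.
In steady level flight, lift balances weight: W = mg = 1540 × 9.81 = 15107 N.
Dynamic pressure q = 0.5 × 1.007 × 53² = 1414 Pa.
Required CL = L/(qS) = 15107/(1414·15.9) = 0.6718.
CD = 0.0282 + 0.0428 × 0.6718² = 0.04752.
L/D = CL/CD = 0.6718 / 0.04752 = 14.1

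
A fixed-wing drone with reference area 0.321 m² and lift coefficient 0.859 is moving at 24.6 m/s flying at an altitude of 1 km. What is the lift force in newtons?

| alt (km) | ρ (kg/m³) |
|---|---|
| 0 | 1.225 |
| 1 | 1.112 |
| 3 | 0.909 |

L = 92.8 N

At 1 km, from the table: ρ = 1.112 kg/m³.
L = ½ρv²S·CL = ½ × 1.112 × 24.6² × 0.321 × 0.859 = 92.8 N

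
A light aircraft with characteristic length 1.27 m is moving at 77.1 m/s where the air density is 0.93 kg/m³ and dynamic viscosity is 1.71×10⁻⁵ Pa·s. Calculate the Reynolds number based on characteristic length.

Re = ρ·v·c/μ = 0.93 × 77.1 × 1.27 / (1.71×10⁻⁵) = 5.33×10^6

Re = 5.33×10^6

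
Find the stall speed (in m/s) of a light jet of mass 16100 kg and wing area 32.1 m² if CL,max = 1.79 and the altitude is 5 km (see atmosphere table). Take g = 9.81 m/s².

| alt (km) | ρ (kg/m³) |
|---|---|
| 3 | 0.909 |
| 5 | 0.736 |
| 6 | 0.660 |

V_stall = 86.4 m/s

At 5 km, from the table: ρ = 0.736 kg/m³.
At stall, lift equals weight: L = W = m·g = 16100 × 9.81 = 1.579×10^5 N.
V_stall = √(2W/(ρ·S·CL,max)) = √(2 × 1.579×10^5 / (0.736 × 32.1 × 1.79))
V_stall = √7469 = 86.4 m/s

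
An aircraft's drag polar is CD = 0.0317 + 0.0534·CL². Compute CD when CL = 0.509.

CD = 0.0455

CD = 0.0317 + 0.0534 × 0.509² = 0.0317 + 0.01383 = 0.0455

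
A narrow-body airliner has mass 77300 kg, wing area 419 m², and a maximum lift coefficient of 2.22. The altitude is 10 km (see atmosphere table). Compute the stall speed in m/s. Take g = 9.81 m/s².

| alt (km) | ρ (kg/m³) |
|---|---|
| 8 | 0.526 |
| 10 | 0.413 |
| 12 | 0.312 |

At 10 km, from the table: ρ = 0.413 kg/m³.
At stall, lift equals weight: L = W = m·g = 77300 × 9.81 = 7.583×10^5 N.
V_stall = √(2W/(ρ·S·CL,max)) = √(2 × 7.583×10^5 / (0.413 × 419 × 2.22))
V_stall = √3948 = 62.8 m/s

V_stall = 62.8 m/s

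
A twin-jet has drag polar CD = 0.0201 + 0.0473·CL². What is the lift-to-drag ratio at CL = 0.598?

CD = 0.0201 + 0.0473 × 0.598² = 0.03701
L/D = CL/CD = 0.598 / 0.03701 = 16.2

L/D = 16.2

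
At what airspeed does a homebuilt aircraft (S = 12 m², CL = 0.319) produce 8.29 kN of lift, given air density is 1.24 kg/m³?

L = ½ρv²S·CL ⇒ v = √(2L/(ρ·S·CL))
v = √(2 × 8290 / (1.24 × 12 × 0.319)) = √3493 = 59.1 m/s

v = 59.1 m/s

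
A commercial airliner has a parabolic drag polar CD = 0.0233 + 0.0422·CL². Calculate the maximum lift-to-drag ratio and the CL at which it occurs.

(L/D)max = 15.9, at CL = 0.743

For CD = CD0 + K·CL², (L/D)max occurs at CL* = √(CD0/K) and equals 1/(2√(K·CD0)).
(L/D)max = 1/(2√(0.0422 × 0.0233)) = 1/(2 × 0.03136) = 15.9
CL* = √(0.0233/0.0422) = 0.743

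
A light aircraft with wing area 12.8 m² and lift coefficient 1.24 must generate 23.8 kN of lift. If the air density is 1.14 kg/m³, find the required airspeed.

v = 51.3 m/s

L = ½ρv²S·CL ⇒ v = √(2L/(ρ·S·CL))
v = √(2 × 23800 / (1.14 × 12.8 × 1.24)) = √2631 = 51.3 m/s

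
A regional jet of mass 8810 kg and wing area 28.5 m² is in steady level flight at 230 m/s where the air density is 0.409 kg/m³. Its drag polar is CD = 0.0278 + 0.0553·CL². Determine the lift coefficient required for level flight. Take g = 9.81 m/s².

CL = 0.28

Level flight ⇒ L = W = m·g = 8810 × 9.81 = 86426 N.
Dynamic pressure q = 0.5 × 0.409 × 230² = 10820 Pa.
Required CL = L/(qS) = 86426/(10820·28.5) = 0.2803.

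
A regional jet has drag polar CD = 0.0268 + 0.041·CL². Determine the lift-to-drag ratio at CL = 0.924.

L/D = 15

CD = 0.0268 + 0.041 × 0.924² = 0.0618
L/D = CL/CD = 0.924 / 0.0618 = 15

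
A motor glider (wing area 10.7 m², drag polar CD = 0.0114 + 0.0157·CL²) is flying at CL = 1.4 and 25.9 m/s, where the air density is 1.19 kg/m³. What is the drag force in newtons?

CD = 0.0114 + 0.0157 × 1.4² = 0.04217
D = ½ρv²S·CD = ½ × 1.19 × 25.9² × 10.7 × 0.04217 = 180 N

D = 180 N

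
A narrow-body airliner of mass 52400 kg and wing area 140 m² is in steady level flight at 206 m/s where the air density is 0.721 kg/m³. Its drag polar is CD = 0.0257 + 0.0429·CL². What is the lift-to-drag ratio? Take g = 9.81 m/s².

L/D = 8.52

Weight W = mg = 52400 × 9.81 = 5.1404×10^5 N; in level flight L = W.
Dynamic pressure q = 0.5 × 0.721 × 206² = 15300 Pa.
CL = 2W/(ρv²S) = 2×5.1404×10^5/(0.721×206²×140) = 0.24.
CD = 0.0257 + 0.0429 × 0.24² = 0.02817.
L/D = CL/CD = 0.24 / 0.02817 = 8.52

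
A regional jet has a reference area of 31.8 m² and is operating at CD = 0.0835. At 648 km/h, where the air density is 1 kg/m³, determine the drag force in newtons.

Convert speed: v = 648 km/h ÷ 3.6 = 180 m/s.
Dynamic pressure q = ½ρv² = ½ × 1 × 180² = 16200 Pa.
D = q·S·CD = 16200 × 31.8 × 0.0835 = 43000 N ≈ 43 kN

D = 43000 N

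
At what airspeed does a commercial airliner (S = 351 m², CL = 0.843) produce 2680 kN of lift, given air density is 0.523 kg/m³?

v = 186 m/s

L = ½ρv²S·CL ⇒ v = √(2L/(ρ·S·CL))
v = √(2 × 2.68×10^6 / (0.523 × 351 × 0.843)) = √34640 = 186 m/s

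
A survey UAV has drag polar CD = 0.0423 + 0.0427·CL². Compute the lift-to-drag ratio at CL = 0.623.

CD = 0.0423 + 0.0427 × 0.623² = 0.05887
L/D = CL/CD = 0.623 / 0.05887 = 10.6

L/D = 10.6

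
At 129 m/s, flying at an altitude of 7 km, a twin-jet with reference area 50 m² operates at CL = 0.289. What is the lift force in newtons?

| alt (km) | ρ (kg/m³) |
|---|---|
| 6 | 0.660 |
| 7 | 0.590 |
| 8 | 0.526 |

At 7 km, from the table: ρ = 0.590 kg/m³.
Dynamic pressure q = ½ρv² = ½ × 0.59 × 129² = 4909 Pa.
L = q·S·CL = 4909 × 50 × 0.289 = 70900 N ≈ 70.9 kN

L = 70900 N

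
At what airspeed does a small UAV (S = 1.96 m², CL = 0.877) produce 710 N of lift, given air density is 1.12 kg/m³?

v = 27.2 m/s

L = ½ρv²S·CL ⇒ v = √(2L/(ρ·S·CL))
v = √(2 × 710 / (1.12 × 1.96 × 0.877)) = √737.6 = 27.2 m/s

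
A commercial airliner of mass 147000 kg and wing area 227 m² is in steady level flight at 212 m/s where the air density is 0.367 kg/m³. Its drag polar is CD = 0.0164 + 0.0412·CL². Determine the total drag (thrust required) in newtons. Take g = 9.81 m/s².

D = 76500 N

In steady level flight, lift balances weight: W = mg = 147000 × 9.81 = 1.4421×10^6 N.
Dynamic pressure q = 0.5 × 0.367 × 212² = 8247 Pa.
CL = 2W/(ρv²S) = 2×1.4421×10^6/(0.367×212²×227) = 0.7703.
CD = 0.0164 + 0.0412 × 0.7703² = 0.04085.
D = q·S·CD = 8247 × 227 × 0.04085 = 76470 N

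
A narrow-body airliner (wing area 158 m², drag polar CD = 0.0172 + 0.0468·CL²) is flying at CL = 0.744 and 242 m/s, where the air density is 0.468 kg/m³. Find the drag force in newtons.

CD = 0.0172 + 0.0468 × 0.744² = 0.04311
D = ½ρv²S·CD = ½ × 0.468 × 242² × 158 × 0.04311 = 93300 N

D = 93300 N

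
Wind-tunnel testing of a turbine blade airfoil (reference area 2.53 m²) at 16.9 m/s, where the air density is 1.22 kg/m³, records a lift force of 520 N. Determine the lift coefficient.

From L = ½ρv²S·CL, rearranging gives CL = 2L/(ρv²S).
CL = 2 × 520 / (1.22 × 16.9² × 2.53) = 1.18

CL = 1.18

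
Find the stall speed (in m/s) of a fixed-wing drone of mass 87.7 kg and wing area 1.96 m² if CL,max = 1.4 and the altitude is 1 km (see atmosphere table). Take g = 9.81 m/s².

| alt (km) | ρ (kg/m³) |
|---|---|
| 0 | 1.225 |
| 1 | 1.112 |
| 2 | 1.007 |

V_stall = 23.7 m/s

At 1 km, from the table: ρ = 1.112 kg/m³.
At stall, lift equals weight: L = W = m·g = 87.7 × 9.81 = 860.3 N.
From L = ½ρV²S·CL,max = W: V_stall = √(2W/(ρSCL,max)) = √(2·860.3/(1.112·1.96·1.4))
V_stall = √563.9 = 23.7 m/s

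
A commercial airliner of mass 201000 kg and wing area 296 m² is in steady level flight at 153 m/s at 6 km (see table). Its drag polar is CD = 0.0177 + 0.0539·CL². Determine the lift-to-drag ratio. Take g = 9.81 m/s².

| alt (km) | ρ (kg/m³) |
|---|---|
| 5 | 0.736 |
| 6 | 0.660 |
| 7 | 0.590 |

L/D = 14.9

At 6 km, from the table: ρ = 0.660 kg/m³.
Weight W = mg = 201000 × 9.81 = 1.9718×10^6 N; in level flight L = W.
q = ½ρv² = ½ × 0.66 × 153² = 7725 Pa.
CL = W/(q·S) = 1.9718×10^6 / (7725 × 296) = 0.8623.
CD = 0.0177 + 0.0539 × 0.8623² = 0.05778.
L/D = CL/CD = 0.8623 / 0.05778 = 14.9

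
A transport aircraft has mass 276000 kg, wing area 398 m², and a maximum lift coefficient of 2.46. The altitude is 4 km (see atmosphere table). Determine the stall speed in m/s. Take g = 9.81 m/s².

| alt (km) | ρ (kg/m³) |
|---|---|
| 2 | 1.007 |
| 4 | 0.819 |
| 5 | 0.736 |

At 4 km, from the table: ρ = 0.819 kg/m³.
At stall, lift equals weight: L = W = m·g = 276000 × 9.81 = 2.708×10^6 N.
V_stall = √(2W/(ρ·S·CL,max)) = √(2 × 2.708×10^6 / (0.819 × 398 × 2.46))
V_stall = √6753 = 82.2 m/s

V_stall = 82.2 m/s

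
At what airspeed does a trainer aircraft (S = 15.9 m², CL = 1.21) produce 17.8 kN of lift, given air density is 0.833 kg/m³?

v = 47.1 m/s

L = ½ρv²S·CL ⇒ v = √(2L/(ρ·S·CL))
v = √(2 × 17800 / (0.833 × 15.9 × 1.21)) = √2221 = 47.1 m/s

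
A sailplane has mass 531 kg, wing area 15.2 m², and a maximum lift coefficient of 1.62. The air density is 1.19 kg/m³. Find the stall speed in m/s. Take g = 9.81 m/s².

Weight W = mg = 531 × 9.81 = 5209 N.
From L = ½ρV²S·CL,max = W: V_stall = √(2W/(ρSCL,max)) = √(2·5209/(1.19·15.2·1.62))
V_stall = √355.5 = 18.9 m/s

V_stall = 18.9 m/s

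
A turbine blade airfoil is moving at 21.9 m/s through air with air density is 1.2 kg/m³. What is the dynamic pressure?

q = 288 Pa

q = ½ρv² = ½ × 1.2 × 21.9² = 288 Pa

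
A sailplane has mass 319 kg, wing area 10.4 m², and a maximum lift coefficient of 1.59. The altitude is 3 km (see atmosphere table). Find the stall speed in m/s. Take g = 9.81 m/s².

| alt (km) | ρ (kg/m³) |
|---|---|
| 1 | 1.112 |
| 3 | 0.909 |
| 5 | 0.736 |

At 3 km, from the table: ρ = 0.909 kg/m³.
Stall occurs when L = W at CL,max. W = mg = 319 × 9.81 = 3129 N.
From L = ½ρV²S·CL,max = W: V_stall = √(2W/(ρSCL,max)) = √(2·3129/(0.909·10.4·1.59))
V_stall = √416.4 = 20.4 m/s

V_stall = 20.4 m/s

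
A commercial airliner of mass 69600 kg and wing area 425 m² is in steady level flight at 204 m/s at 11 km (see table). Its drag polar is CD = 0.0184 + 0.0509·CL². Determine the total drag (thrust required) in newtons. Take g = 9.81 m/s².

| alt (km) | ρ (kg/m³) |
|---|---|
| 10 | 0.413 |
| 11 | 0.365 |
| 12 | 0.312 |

At 11 km, from the table: ρ = 0.365 kg/m³.
Level flight ⇒ L = W = m·g = 69600 × 9.81 = 6.8278×10^5 N.
Dynamic pressure q = 0.5 × 0.365 × 204² = 7595 Pa.
CL = W/(q·S) = 6.8278×10^5 / (7595 × 425) = 0.2115.
CD = 0.0184 + 0.0509 × 0.2115² = 0.02068.
D = q·S·CD = 7595 × 425 × 0.02068 = 66740 N

D = 66700 N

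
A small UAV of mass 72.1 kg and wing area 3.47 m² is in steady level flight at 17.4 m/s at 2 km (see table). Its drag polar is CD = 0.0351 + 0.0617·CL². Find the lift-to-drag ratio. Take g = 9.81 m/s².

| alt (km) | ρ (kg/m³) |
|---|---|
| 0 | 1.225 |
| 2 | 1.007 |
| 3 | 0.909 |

L/D = 9.2

At 2 km, from the table: ρ = 1.007 kg/m³.
Level flight ⇒ L = W = m·g = 72.1 × 9.81 = 707.3 N.
q = ½ρv² = ½ × 1.007 × 17.4² = 152.4 Pa.
Required CL = L/(qS) = 707.3/(152.4·3.47) = 1.337.
CD = 0.0351 + 0.0617 × 1.337² = 0.1454.
L/D = CL/CD = 1.337 / 0.1454 = 9.2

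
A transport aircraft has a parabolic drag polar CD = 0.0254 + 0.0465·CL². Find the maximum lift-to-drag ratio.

For CD = CD0 + K·CL², (L/D)max occurs at CL* = √(CD0/K) and equals 1/(2√(K·CD0)).
(L/D)max = 1/(2√(0.0465 × 0.0254)) = 1/(2 × 0.03437) = 14.5

(L/D)max = 14.5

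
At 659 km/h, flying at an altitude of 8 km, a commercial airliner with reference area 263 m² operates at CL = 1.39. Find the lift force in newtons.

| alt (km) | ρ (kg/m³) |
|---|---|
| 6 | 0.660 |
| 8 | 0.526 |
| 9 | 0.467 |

L = 3.22×10^6 N

At 8 km, from the table: ρ = 0.526 kg/m³.
Convert speed: v = 659 km/h ÷ 3.6 = 183.1 m/s.
L = ½ρv²S·CL = ½ × 0.526 × 183.1² × 263 × 1.39 = 3.22×10^6 N ≈ 3220 kN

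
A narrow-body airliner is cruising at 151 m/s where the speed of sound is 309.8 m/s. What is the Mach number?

M = 0.487

M = v/a = 151 / 309.8 = 0.487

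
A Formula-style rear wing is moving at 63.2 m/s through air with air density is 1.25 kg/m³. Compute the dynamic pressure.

q = 2500 Pa

q = ½ρv² = ½ × 1.25 × 63.2² = 2500 Pa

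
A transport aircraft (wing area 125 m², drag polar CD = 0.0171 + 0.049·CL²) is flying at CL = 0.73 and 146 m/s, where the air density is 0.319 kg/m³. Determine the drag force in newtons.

D = 18400 N

CD = 0.0171 + 0.049 × 0.73² = 0.04321
D = ½ρv²S·CD = ½ × 0.319 × 146² × 125 × 0.04321 = 18400 N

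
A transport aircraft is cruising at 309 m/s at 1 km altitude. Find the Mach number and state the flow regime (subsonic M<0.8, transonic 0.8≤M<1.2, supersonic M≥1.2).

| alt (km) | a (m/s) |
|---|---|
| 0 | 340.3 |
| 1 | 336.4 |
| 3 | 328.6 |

At 1 km, from the table: a = 336.4 m/s.
M = v/a = 309 / 336.4 = 0.919
M = 0.919 → transonic.

M = 0.919 (transonic)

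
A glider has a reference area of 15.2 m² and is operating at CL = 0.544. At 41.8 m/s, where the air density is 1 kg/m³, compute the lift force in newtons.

L = 7220 N

Dynamic pressure q = ½ρv² = ½ × 1 × 41.8² = 873.6 Pa.
L = q·S·CL = 873.6 × 15.2 × 0.544 = 7220 N ≈ 7.22 kN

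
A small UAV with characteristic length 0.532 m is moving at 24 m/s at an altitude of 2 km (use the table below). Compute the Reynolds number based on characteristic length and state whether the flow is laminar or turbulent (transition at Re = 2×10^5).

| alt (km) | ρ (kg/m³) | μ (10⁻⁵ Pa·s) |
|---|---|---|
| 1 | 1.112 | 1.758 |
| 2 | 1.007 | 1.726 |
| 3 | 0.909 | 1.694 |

Re = 7.45×10^5 (turbulent)

At 2 km, from the table: ρ = 1.007 kg/m³, μ = 1.726×10⁻⁵ Pa·s.
Re = ρ·v·c/μ = 1.007 × 24 × 0.532 / (1.726×10⁻⁵) = 7.45×10^5
Since 7.45×10^5 > 2×10^5, the flow is turbulent.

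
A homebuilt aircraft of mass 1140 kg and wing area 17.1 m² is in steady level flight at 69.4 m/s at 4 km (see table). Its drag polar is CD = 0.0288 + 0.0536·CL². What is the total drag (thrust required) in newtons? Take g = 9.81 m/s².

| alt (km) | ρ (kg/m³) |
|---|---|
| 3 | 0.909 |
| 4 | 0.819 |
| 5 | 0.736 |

At 4 km, from the table: ρ = 0.819 kg/m³.
Level flight ⇒ L = W = m·g = 1140 × 9.81 = 11183 N.
Dynamic pressure q = 0.5 × 0.819 × 69.4² = 1972 Pa.
CL = W/(q·S) = 11183 / (1972 × 17.1) = 0.3316.
CD = 0.0288 + 0.0536 × 0.3316² = 0.03469.
D = q·S·CD = 1972 × 17.1 × 0.03469 = 1170 N

D = 1170 N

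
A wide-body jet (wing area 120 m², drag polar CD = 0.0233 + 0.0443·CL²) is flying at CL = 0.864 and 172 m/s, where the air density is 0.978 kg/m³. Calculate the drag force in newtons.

CD = 0.0233 + 0.0443 × 0.864² = 0.05637
D = ½ρv²S·CD = ½ × 0.978 × 172² × 120 × 0.05637 = 97900 N

D = 97900 N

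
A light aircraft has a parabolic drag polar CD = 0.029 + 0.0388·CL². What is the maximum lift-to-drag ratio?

For CD = CD0 + K·CL², (L/D)max occurs at CL* = √(CD0/K) and equals 1/(2√(K·CD0)).
(L/D)max = 1/(2√(0.0388 × 0.029)) = 1/(2 × 0.03354) = 14.9

(L/D)max = 14.9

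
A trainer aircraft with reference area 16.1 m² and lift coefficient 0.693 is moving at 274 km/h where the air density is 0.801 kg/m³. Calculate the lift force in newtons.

Convert speed: v = 274 km/h ÷ 3.6 = 76.11 m/s.
L = ½ρv²S·CL = ½ × 0.801 × 76.11² × 16.1 × 0.693 = 25900 N ≈ 25.9 kN

L = 25900 N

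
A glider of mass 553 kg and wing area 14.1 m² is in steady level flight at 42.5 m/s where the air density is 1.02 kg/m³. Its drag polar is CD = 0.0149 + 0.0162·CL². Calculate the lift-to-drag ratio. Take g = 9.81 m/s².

L/D = 23.6

Weight W = mg = 553 × 9.81 = 5424.9 N; in level flight L = W.
Dynamic pressure q = 0.5 × 1.02 × 42.5² = 921.2 Pa.
CL = W/(q·S) = 5424.9 / (921.2 × 14.1) = 0.4177.
CD = 0.0149 + 0.0162 × 0.4177² = 0.01773.
L/D = CL/CD = 0.4177 / 0.01773 = 23.6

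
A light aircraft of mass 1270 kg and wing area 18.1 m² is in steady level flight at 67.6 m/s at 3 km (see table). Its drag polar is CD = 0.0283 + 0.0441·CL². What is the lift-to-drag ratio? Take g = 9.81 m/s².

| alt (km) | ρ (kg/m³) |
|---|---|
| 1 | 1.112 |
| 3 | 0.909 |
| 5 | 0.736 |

At 3 km, from the table: ρ = 0.909 kg/m³.
Level flight ⇒ L = W = m·g = 1270 × 9.81 = 12459 N.
Dynamic pressure q = 0.5 × 0.909 × 67.6² = 2077 Pa.
CL = 2W/(ρv²S) = 2×12459/(0.909×67.6²×18.1) = 0.3314.
CD = 0.0283 + 0.0441 × 0.3314² = 0.03314.
L/D = CL/CD = 0.3314 / 0.03314 = 10

L/D = 10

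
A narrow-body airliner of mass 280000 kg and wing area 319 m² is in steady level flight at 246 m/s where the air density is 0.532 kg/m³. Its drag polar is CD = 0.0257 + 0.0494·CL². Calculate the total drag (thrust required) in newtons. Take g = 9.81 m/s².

Level flight ⇒ L = W = m·g = 280000 × 9.81 = 2.7468×10^6 N.
q = ½ρv² = ½ × 0.532 × 246² = 16100 Pa.
CL = W/(q·S) = 2.7468×10^6 / (16100 × 319) = 0.5349.
CD = 0.0257 + 0.0494 × 0.5349² = 0.03984.
D = q·S·CD = 16100 × 319 × 0.03984 = 2.046×10^5 N

D = 2.05×10^5 N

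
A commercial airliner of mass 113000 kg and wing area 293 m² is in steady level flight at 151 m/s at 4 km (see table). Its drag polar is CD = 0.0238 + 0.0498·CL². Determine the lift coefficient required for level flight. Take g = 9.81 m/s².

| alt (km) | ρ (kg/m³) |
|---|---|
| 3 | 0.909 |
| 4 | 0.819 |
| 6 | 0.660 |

At 4 km, from the table: ρ = 0.819 kg/m³.
Weight W = mg = 113000 × 9.81 = 1.1085×10^6 N; in level flight L = W.
q = ½ρv² = ½ × 0.819 × 151² = 9337 Pa.
CL = W/(q·S) = 1.1085×10^6 / (9337 × 293) = 0.4052.

CL = 0.405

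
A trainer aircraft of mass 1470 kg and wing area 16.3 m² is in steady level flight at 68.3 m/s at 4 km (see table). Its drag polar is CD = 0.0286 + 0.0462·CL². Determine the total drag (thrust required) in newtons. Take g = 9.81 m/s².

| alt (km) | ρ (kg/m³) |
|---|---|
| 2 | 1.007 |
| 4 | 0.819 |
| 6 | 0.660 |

D = 1200 N

At 4 km, from the table: ρ = 0.819 kg/m³.
Weight W = mg = 1470 × 9.81 = 14421 N; in level flight L = W.
Dynamic pressure q = 0.5 × 0.819 × 68.3² = 1910 Pa.
Required CL = L/(qS) = 14421/(1910·16.3) = 0.4631.
CD = 0.0286 + 0.0462 × 0.4631² = 0.03851.
D = q·S·CD = 1910 × 16.3 × 0.03851 = 1199 N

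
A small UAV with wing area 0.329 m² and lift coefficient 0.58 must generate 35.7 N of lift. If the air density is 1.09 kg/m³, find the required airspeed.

L = ½ρv²S·CL ⇒ v = √(2L/(ρ·S·CL))
v = √(2 × 35.7 / (1.09 × 0.329 × 0.58)) = √343.3 = 18.5 m/s

v = 18.5 m/s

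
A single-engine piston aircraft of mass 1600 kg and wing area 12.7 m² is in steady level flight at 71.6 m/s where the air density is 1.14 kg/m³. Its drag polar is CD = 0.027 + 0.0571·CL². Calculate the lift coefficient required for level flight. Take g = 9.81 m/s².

CL = 0.423

In steady level flight, lift balances weight: W = mg = 1600 × 9.81 = 15696 N.
q = ½ρv² = ½ × 1.14 × 71.6² = 2922 Pa.
Required CL = L/(qS) = 15696/(2922·12.7) = 0.4229.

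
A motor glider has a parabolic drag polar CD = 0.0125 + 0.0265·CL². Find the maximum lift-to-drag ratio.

For CD = CD0 + K·CL², (L/D)max occurs at CL* = √(CD0/K) and equals 1/(2√(K·CD0)).
(L/D)max = 1/(2√(0.0265 × 0.0125)) = 1/(2 × 0.0182) = 27.5

(L/D)max = 27.5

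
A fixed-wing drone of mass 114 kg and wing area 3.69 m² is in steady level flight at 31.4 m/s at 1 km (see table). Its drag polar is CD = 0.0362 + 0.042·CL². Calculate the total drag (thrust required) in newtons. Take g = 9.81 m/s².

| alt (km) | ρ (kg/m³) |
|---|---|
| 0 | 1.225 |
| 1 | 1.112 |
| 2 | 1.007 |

D = 99.2 N

At 1 km, from the table: ρ = 1.112 kg/m³.
In steady level flight, lift balances weight: W = mg = 114 × 9.81 = 1118.3 N.
q = ½ρv² = ½ × 1.112 × 31.4² = 548.2 Pa.
Required CL = L/(qS) = 1118.3/(548.2·3.69) = 0.5529.
CD = 0.0362 + 0.042 × 0.5529² = 0.04904.
D = q·S·CD = 548.2 × 3.69 × 0.04904 = 99.19 N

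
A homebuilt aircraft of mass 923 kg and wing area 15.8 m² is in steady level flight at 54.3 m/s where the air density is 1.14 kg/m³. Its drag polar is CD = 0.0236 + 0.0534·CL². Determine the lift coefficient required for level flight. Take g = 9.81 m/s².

CL = 0.341

In steady level flight, lift balances weight: W = mg = 923 × 9.81 = 9054.6 N.
q = ½ρv² = ½ × 1.14 × 54.3² = 1681 Pa.
CL = 2W/(ρv²S) = 2×9054.6/(1.14×54.3²×15.8) = 0.341.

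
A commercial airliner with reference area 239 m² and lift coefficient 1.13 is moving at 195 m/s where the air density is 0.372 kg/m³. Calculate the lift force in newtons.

L = 1.91×10^6 N

Dynamic pressure q = ½ρv² = ½ × 0.372 × 195² = 7073 Pa.
L = q·S·CL = 7073 × 239 × 1.13 = 1.91×10^6 N ≈ 1910 kN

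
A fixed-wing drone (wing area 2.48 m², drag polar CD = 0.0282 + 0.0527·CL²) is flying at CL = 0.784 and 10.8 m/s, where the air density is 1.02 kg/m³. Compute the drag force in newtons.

CD = 0.0282 + 0.0527 × 0.784² = 0.06059
D = ½ρv²S·CD = ½ × 1.02 × 10.8² × 2.48 × 0.06059 = 8.94 N

D = 8.94 N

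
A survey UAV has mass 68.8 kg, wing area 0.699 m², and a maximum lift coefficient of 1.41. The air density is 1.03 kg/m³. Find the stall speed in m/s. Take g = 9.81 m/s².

Stall occurs when L = W at CL,max. W = mg = 68.8 × 9.81 = 674.9 N.
V_stall = √(2W/(ρ·S·CL,max)) = √(2 × 674.9 / (1.03 × 0.699 × 1.41))
V_stall = √1330 = 36.5 m/s

V_stall = 36.5 m/s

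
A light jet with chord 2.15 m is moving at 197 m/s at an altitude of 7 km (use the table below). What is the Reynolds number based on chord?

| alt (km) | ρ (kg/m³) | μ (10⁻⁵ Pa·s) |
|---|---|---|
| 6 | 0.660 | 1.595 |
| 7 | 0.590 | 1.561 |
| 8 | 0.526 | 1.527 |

At 7 km, from the table: ρ = 0.590 kg/m³, μ = 1.561×10⁻⁵ Pa·s.
Re = ρ·v·c/μ = 0.59 × 197 × 2.15 / (1.561×10⁻⁵) = 1.6×10^7

Re = 1.6×10^7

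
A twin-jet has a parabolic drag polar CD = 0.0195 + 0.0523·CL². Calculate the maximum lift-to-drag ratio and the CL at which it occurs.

(L/D)max = 15.7, at CL = 0.611

For CD = CD0 + K·CL², (L/D)max occurs at CL* = √(CD0/K) and equals 1/(2√(K·CD0)).
(L/D)max = 1/(2√(0.0523 × 0.0195)) = 1/(2 × 0.03194) = 15.7
CL* = √(0.0195/0.0523) = 0.611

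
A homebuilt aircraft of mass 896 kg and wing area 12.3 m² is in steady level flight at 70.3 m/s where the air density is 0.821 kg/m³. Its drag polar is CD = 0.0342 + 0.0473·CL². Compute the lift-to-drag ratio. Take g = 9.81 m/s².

Weight W = mg = 896 × 9.81 = 8789.8 N; in level flight L = W.
q = ½ρv² = ½ × 0.821 × 70.3² = 2029 Pa.
CL = W/(q·S) = 8789.8 / (2029 × 12.3) = 0.3522.
CD = 0.0342 + 0.0473 × 0.3522² = 0.04007.
L/D = CL/CD = 0.3522 / 0.04007 = 8.79

L/D = 8.79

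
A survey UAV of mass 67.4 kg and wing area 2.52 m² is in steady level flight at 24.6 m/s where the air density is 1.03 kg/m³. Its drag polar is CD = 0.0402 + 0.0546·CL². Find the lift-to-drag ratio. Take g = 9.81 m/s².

L/D = 10.7

Level flight ⇒ L = W = m·g = 67.4 × 9.81 = 661.19 N.
q = ½ρv² = ½ × 1.03 × 24.6² = 311.7 Pa.
CL = 2W/(ρv²S) = 2×661.19/(1.03×24.6²×2.52) = 0.8419.
CD = 0.0402 + 0.0546 × 0.8419² = 0.0789.
L/D = CL/CD = 0.8419 / 0.0789 = 10.7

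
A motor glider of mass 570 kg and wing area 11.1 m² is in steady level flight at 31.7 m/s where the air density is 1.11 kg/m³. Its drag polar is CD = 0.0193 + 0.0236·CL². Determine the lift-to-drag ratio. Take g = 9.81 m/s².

L/D = 23.4

Weight W = mg = 570 × 9.81 = 5591.7 N; in level flight L = W.
Dynamic pressure q = 0.5 × 1.11 × 31.7² = 557.7 Pa.
CL = W/(q·S) = 5591.7 / (557.7 × 11.1) = 0.9033.
CD = 0.0193 + 0.0236 × 0.9033² = 0.03855.
L/D = CL/CD = 0.9033 / 0.03855 = 23.4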